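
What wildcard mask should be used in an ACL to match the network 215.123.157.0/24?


Subnet mask: 255.255.255.0
Wildcard = 255.255.255.255 - subnet mask
255 - 255 = 0
255 - 255 = 0
255 - 255 = 0
255 - 0 = 255
Wildcard: 0.0.0.255


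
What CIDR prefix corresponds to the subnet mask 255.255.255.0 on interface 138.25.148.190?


Binary: 11111111.11111111.11111111.00000000
Count leading 1s
Prefix: /24


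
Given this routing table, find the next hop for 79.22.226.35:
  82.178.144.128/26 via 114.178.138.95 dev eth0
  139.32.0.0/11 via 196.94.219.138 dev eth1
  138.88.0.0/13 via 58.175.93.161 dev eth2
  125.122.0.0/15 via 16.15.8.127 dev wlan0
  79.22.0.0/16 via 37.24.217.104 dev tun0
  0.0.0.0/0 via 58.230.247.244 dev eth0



Longest prefix match for 79.22.226.35:
  /26 82.178.144.128: no
  /11 139.32.0.0: no
  /13 138.88.0.0: no
  /15 125.122.0.0: no
  /16 79.22.0.0: MATCH
  /0 0.0.0.0: MATCH
Selected: next-hop 37.24.217.104 via tun0 (matched /16)


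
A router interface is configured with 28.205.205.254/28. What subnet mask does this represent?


/28 means 28 network bits, 4 host bits
Binary: 11111111111111111111111111110000
Mask: 255.255.255.240


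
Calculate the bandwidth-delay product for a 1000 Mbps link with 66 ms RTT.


BDP = bandwidth * RTT
= 1000 Mbps * 66 ms
= 1000 * 1e6 * 66 / 1000 bits
= 66000000 bits
= 8250000 bytes
= 8056.6406 KB
BDP = 66000000 bits (8250000 bytes)


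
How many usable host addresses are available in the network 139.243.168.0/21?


Host bits = 32 - 21 = 11
Total addresses = 2^11 = 2048
Usable = total - 2 (network and broadcast)
Usable hosts: 2046


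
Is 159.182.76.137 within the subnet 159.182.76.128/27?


Subnet network: 159.182.76.128
Test IP AND mask: 159.182.76.128
Yes, 159.182.76.137 is in 159.182.76.128/27


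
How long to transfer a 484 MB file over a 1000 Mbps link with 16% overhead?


Effective throughput = 1000 * (1 - 16/100) = 840 Mbps
File size in Mb = 484 * 8 = 3872 Mb
Time = 3872 / 840
Time = 4.6095 seconds


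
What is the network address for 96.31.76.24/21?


IP:   01100000.00011111.01001100.00011000
Mask: 11111111.11111111.11111000.00000000
AND operation:
Net:  01100000.00011111.01001000.00000000
Network: 96.31.72.0/21


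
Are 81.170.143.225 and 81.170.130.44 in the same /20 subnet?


Mask: 255.255.240.0
81.170.143.225 AND mask = 81.170.128.0
81.170.130.44 AND mask = 81.170.128.0
Yes, same subnet (81.170.128.0)


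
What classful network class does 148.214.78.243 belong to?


First octet: 148
Binary: 10010100
10xxxxxx -> Class B (128-191)
Class B, default mask 255.255.0.0 (/16)


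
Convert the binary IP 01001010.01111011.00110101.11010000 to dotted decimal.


01001010 = 74
01111011 = 123
00110101 = 53
11010000 = 208
IP: 74.123.53.208


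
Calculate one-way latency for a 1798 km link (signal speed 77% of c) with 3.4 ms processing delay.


Speed = 0.77 * 3e5 km/s = 231000 km/s
Propagation delay = 1798 / 231000 = 0.0078 s = 7.7835 ms
Processing delay = 3.4 ms
Total one-way latency = 11.1835 ms


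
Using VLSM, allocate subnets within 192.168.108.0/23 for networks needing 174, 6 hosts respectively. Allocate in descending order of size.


174 hosts -> /24 (254 usable): 192.168.108.0/24
6 hosts -> /29 (6 usable): 192.168.109.0/29
Allocation: 192.168.108.0/24 (174 hosts, 254 usable); 192.168.109.0/29 (6 hosts, 6 usable)


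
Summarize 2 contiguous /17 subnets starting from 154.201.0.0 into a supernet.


Original prefix: /17
Number of subnets: 2 = 2^1
New prefix = 17 - 1 = 16
Supernet: 154.201.0.0/16


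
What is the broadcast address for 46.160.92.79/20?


Network: 46.160.80.0/20
Host bits = 12
Set all host bits to 1:
Broadcast: 46.160.95.255


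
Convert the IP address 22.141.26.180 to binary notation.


22 = 00010110
141 = 10001101
26 = 00011010
180 = 10110100
Binary: 00010110.10001101.00011010.10110100


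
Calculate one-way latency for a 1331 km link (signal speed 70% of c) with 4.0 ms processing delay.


Speed = 0.7 * 3e5 km/s = 210000 km/s
Propagation delay = 1331 / 210000 = 0.0063 s = 6.3381 ms
Processing delay = 4.0 ms
Total one-way latency = 10.3381 ms


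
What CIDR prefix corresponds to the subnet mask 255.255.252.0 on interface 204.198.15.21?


Binary: 11111111.11111111.11111100.00000000
Count leading 1s
Prefix: /22


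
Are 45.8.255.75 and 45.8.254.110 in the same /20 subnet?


Mask: 255.255.240.0
45.8.255.75 AND mask = 45.8.240.0
45.8.254.110 AND mask = 45.8.240.0
Yes, same subnet (45.8.240.0)


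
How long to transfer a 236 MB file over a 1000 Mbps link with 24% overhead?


Effective throughput = 1000 * (1 - 24/100) = 760 Mbps
File size in Mb = 236 * 8 = 1888 Mb
Time = 1888 / 760
Time = 2.4842 seconds


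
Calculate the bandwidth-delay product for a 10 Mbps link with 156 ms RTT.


BDP = bandwidth * RTT
= 10 Mbps * 156 ms
= 10 * 1e6 * 156 / 1000 bits
= 1560000 bits
= 195000 bytes
= 190.4297 KB
BDP = 1560000 bits (195000 bytes)


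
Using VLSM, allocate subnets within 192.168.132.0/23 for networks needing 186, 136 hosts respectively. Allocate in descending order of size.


186 hosts -> /24 (254 usable): 192.168.132.0/24
136 hosts -> /24 (254 usable): 192.168.133.0/24
Allocation: 192.168.132.0/24 (186 hosts, 254 usable); 192.168.133.0/24 (136 hosts, 254 usable)


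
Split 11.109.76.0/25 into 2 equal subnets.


New prefix = 25 + 1 = 26
Each subnet has 64 addresses
  11.109.76.0/26
  11.109.76.64/26
Subnets: 11.109.76.0/26, 11.109.76.64/26


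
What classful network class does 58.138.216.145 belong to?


First octet: 58
Binary: 00111010
0xxxxxxx -> Class A (1-126)
Class A, default mask 255.0.0.0 (/8)


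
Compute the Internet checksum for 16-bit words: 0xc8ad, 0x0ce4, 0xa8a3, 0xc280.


Sum all words (with carry folding):
+ 0xc8ad = 0xc8ad
+ 0x0ce4 = 0xd591
+ 0xa8a3 = 0x7e35
+ 0xc280 = 0x40b6
One's complement: ~0x40b6
Checksum = 0xbf49


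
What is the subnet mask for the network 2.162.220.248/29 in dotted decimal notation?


/29 means 29 network bits, 3 host bits
Binary: 11111111111111111111111111111000
Mask: 255.255.255.248


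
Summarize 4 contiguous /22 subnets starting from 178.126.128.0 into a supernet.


Original prefix: /22
Number of subnets: 4 = 2^2
New prefix = 22 - 2 = 20
Supernet: 178.126.128.0/20


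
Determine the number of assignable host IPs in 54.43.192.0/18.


Host bits = 32 - 18 = 14
Total addresses = 2^14 = 16384
Usable = total - 2 (network and broadcast)
Usable hosts: 16382


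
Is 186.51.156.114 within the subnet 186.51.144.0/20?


Subnet network: 186.51.144.0
Test IP AND mask: 186.51.144.0
Yes, 186.51.156.114 is in 186.51.144.0/20


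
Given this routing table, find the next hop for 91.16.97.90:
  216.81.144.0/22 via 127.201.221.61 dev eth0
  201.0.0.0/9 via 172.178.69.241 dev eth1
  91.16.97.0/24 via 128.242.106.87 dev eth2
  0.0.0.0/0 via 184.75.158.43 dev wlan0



Longest prefix match for 91.16.97.90:
  /22 216.81.144.0: no
  /9 201.0.0.0: no
  /24 91.16.97.0: MATCH
  /0 0.0.0.0: MATCH
Selected: next-hop 128.242.106.87 via eth2 (matched /24)


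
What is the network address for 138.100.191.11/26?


IP:   10001010.01100100.10111111.00001011
Mask: 11111111.11111111.11111111.11000000
AND operation:
Net:  10001010.01100100.10111111.00000000
Network: 138.100.191.0/26


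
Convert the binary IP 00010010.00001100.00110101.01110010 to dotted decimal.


00010010 = 18
00001100 = 12
00110101 = 53
01110010 = 114
IP: 18.12.53.114


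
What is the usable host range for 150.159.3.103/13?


Network: 150.152.0.0
Broadcast: 150.159.255.255
First usable = network + 1
Last usable = broadcast - 1
Range: 150.152.0.1 to 150.159.255.254


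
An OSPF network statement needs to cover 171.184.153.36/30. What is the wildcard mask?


Subnet mask: 255.255.255.252
Wildcard = 255.255.255.255 - subnet mask
255 - 255 = 0
255 - 255 = 0
255 - 255 = 0
255 - 252 = 3
Wildcard: 0.0.0.3


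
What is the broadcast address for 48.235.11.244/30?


Network: 48.235.11.244/30
Host bits = 2
Set all host bits to 1:
Broadcast: 48.235.11.247


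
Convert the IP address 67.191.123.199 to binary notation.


67 = 01000011
191 = 10111111
123 = 01111011
199 = 11000111
Binary: 01000011.10111111.01111011.11000111


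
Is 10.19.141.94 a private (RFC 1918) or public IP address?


RFC 1918 private ranges:
  10.0.0.0/8 (10.0.0.0 - 10.255.255.255)
  172.16.0.0/12 (172.16.0.0 - 172.31.255.255)
  192.168.0.0/16 (192.168.0.0 - 192.168.255.255)
Private (in 10.0.0.0/8)


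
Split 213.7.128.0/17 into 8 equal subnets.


New prefix = 17 + 3 = 20
Each subnet has 4096 addresses
  213.7.128.0/20
  213.7.144.0/20
  213.7.160.0/20
  213.7.176.0/20
  213.7.192.0/20
  213.7.208.0/20
  213.7.224.0/20
  213.7.240.0/20
Subnets: 213.7.128.0/20, 213.7.144.0/20, 213.7.160.0/20, 213.7.176.0/20, 213.7.192.0/20, 213.7.208.0/20, 213.7.224.0/20, 213.7.240.0/20


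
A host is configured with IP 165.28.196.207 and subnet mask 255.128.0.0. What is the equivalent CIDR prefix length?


Binary: 11111111.10000000.00000000.00000000
Count leading 1s
Prefix: /9


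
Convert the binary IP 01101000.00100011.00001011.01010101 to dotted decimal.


01101000 = 104
00100011 = 35
00001011 = 11
01010101 = 85
IP: 104.35.11.85


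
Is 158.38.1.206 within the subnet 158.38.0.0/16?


Subnet network: 158.38.0.0
Test IP AND mask: 158.38.0.0
Yes, 158.38.1.206 is in 158.38.0.0/16


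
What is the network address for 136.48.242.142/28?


IP:   10001000.00110000.11110010.10001110
Mask: 11111111.11111111.11111111.11110000
AND operation:
Net:  10001000.00110000.11110010.10000000
Network: 136.48.242.128/28


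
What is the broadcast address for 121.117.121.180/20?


Network: 121.117.112.0/20
Host bits = 12
Set all host bits to 1:
Broadcast: 121.117.127.255


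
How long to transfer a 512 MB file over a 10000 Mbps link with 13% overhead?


Effective throughput = 10000 * (1 - 13/100) = 8700 Mbps
File size in Mb = 512 * 8 = 4096 Mb
Time = 4096 / 8700
Time = 0.4708 seconds


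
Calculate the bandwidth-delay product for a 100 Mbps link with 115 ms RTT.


BDP = bandwidth * RTT
= 100 Mbps * 115 ms
= 100 * 1e6 * 115 / 1000 bits
= 11500000 bits
= 1437500 bytes
= 1403.8086 KB
BDP = 11500000 bits (1437500 bytes)


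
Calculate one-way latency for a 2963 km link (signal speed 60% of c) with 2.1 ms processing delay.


Speed = 0.6 * 3e5 km/s = 180000 km/s
Propagation delay = 2963 / 180000 = 0.0165 s = 16.4611 ms
Processing delay = 2.1 ms
Total one-way latency = 18.5611 ms


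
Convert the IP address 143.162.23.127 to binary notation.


143 = 10001111
162 = 10100010
23 = 00010111
127 = 01111111
Binary: 10001111.10100010.00010111.01111111


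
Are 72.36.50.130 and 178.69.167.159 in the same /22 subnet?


Mask: 255.255.252.0
72.36.50.130 AND mask = 72.36.48.0
178.69.167.159 AND mask = 178.69.164.0
No, different subnets (72.36.48.0 vs 178.69.164.0)


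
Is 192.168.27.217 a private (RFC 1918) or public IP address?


RFC 1918 private ranges:
  10.0.0.0/8 (10.0.0.0 - 10.255.255.255)
  172.16.0.0/12 (172.16.0.0 - 172.31.255.255)
  192.168.0.0/16 (192.168.0.0 - 192.168.255.255)
Private (in 192.168.0.0/16)


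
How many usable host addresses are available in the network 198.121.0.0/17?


Host bits = 32 - 17 = 15
Total addresses = 2^15 = 32768
Usable = total - 2 (network and broadcast)
Usable hosts: 32766


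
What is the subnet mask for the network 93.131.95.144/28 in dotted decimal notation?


/28 means 28 network bits, 4 host bits
Binary: 11111111111111111111111111110000
Mask: 255.255.255.240


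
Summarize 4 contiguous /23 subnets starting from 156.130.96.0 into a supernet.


Original prefix: /23
Number of subnets: 4 = 2^2
New prefix = 23 - 2 = 21
Supernet: 156.130.96.0/21


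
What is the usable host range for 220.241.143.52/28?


Network: 220.241.143.48
Broadcast: 220.241.143.63
First usable = network + 1
Last usable = broadcast - 1
Range: 220.241.143.49 to 220.241.143.62


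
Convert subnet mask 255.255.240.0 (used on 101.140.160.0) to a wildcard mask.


Subnet mask: 255.255.240.0
Wildcard = 255.255.255.255 - subnet mask
255 - 255 = 0
255 - 255 = 0
255 - 240 = 15
255 - 0 = 255
Wildcard: 0.0.15.255


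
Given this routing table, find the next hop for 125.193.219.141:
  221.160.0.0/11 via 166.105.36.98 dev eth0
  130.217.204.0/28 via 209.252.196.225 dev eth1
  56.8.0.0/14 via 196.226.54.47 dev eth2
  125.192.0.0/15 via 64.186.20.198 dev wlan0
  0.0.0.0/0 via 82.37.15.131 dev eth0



Longest prefix match for 125.193.219.141:
  /11 221.160.0.0: no
  /28 130.217.204.0: no
  /14 56.8.0.0: no
  /15 125.192.0.0: MATCH
  /0 0.0.0.0: MATCH
Selected: next-hop 64.186.20.198 via wlan0 (matched /15)


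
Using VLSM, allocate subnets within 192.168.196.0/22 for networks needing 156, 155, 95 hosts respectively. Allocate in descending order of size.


156 hosts -> /24 (254 usable): 192.168.196.0/24
155 hosts -> /24 (254 usable): 192.168.197.0/24
95 hosts -> /25 (126 usable): 192.168.198.0/25
Allocation: 192.168.196.0/24 (156 hosts, 254 usable); 192.168.197.0/24 (155 hosts, 254 usable); 192.168.198.0/25 (95 hosts, 126 usable)


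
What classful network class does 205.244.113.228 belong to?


First octet: 205
Binary: 11001101
110xxxxx -> Class C (192-223)
Class C, default mask 255.255.255.0 (/24)


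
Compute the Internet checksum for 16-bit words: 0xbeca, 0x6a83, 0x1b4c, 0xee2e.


Sum all words (with carry folding):
+ 0xbeca = 0xbeca
+ 0x6a83 = 0x294e
+ 0x1b4c = 0x449a
+ 0xee2e = 0x32c9
One's complement: ~0x32c9
Checksum = 0xcd36


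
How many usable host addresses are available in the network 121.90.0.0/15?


Host bits = 32 - 15 = 17
Total addresses = 2^17 = 131072
Usable = total - 2 (network and broadcast)
Usable hosts: 131070


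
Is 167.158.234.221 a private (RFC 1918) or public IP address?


RFC 1918 private ranges:
  10.0.0.0/8 (10.0.0.0 - 10.255.255.255)
  172.16.0.0/12 (172.16.0.0 - 172.31.255.255)
  192.168.0.0/16 (192.168.0.0 - 192.168.255.255)
Public (not in any RFC 1918 range)


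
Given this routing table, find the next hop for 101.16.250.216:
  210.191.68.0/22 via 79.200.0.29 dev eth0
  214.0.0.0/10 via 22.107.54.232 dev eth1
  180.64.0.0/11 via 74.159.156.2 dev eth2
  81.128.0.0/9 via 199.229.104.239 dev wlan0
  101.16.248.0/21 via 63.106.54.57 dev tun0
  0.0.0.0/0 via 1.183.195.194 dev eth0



Longest prefix match for 101.16.250.216:
  /22 210.191.68.0: no
  /10 214.0.0.0: no
  /11 180.64.0.0: no
  /9 81.128.0.0: no
  /21 101.16.248.0: MATCH
  /0 0.0.0.0: MATCH
Selected: next-hop 63.106.54.57 via tun0 (matched /21)


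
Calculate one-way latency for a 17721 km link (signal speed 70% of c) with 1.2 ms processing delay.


Speed = 0.7 * 3e5 km/s = 210000 km/s
Propagation delay = 17721 / 210000 = 0.0844 s = 84.3857 ms
Processing delay = 1.2 ms
Total one-way latency = 85.5857 ms


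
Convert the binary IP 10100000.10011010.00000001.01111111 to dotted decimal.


10100000 = 160
10011010 = 154
00000001 = 1
01111111 = 127
IP: 160.154.1.127


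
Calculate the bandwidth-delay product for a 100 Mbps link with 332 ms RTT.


BDP = bandwidth * RTT
= 100 Mbps * 332 ms
= 100 * 1e6 * 332 / 1000 bits
= 33200000 bits
= 4150000 bytes
= 4052.7344 KB
BDP = 33200000 bits (4150000 bytes)


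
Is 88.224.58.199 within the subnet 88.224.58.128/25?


Subnet network: 88.224.58.128
Test IP AND mask: 88.224.58.128
Yes, 88.224.58.199 is in 88.224.58.128/25


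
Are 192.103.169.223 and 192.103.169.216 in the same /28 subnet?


Mask: 255.255.255.240
192.103.169.223 AND mask = 192.103.169.208
192.103.169.216 AND mask = 192.103.169.208
Yes, same subnet (192.103.169.208)


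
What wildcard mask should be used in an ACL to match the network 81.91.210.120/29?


Subnet mask: 255.255.255.248
Wildcard = 255.255.255.255 - subnet mask
255 - 255 = 0
255 - 255 = 0
255 - 255 = 0
255 - 248 = 7
Wildcard: 0.0.0.7


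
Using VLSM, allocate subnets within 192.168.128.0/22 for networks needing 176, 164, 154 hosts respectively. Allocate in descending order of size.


176 hosts -> /24 (254 usable): 192.168.128.0/24
164 hosts -> /24 (254 usable): 192.168.129.0/24
154 hosts -> /24 (254 usable): 192.168.130.0/24
Allocation: 192.168.128.0/24 (176 hosts, 254 usable); 192.168.129.0/24 (164 hosts, 254 usable); 192.168.130.0/24 (154 hosts, 254 usable)


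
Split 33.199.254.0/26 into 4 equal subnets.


New prefix = 26 + 2 = 28
Each subnet has 16 addresses
  33.199.254.0/28
  33.199.254.16/28
  33.199.254.32/28
  33.199.254.48/28
Subnets: 33.199.254.0/28, 33.199.254.16/28, 33.199.254.32/28, 33.199.254.48/28


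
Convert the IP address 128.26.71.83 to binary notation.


128 = 10000000
26 = 00011010
71 = 01000111
83 = 01010011
Binary: 10000000.00011010.01000111.01010011


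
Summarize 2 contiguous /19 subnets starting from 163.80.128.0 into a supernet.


Original prefix: /19
Number of subnets: 2 = 2^1
New prefix = 19 - 1 = 18
Supernet: 163.80.128.0/18


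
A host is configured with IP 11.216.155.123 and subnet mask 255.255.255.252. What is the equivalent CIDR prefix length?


Binary: 11111111.11111111.11111111.11111100
Count leading 1s
Prefix: /30


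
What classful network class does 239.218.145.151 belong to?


First octet: 239
Binary: 11101111
1110xxxx -> Class D (224-239)
Class D (multicast), default mask N/A


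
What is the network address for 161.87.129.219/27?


IP:   10100001.01010111.10000001.11011011
Mask: 11111111.11111111.11111111.11100000
AND operation:
Net:  10100001.01010111.10000001.11000000
Network: 161.87.129.192/27


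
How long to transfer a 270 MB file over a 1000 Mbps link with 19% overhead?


Effective throughput = 1000 * (1 - 19/100) = 810 Mbps
File size in Mb = 270 * 8 = 2160 Mb
Time = 2160 / 810
Time = 2.6667 seconds


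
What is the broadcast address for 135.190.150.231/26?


Network: 135.190.150.192/26
Host bits = 6
Set all host bits to 1:
Broadcast: 135.190.150.255


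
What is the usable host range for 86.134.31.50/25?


Network: 86.134.31.0
Broadcast: 86.134.31.127
First usable = network + 1
Last usable = broadcast - 1
Range: 86.134.31.1 to 86.134.31.126


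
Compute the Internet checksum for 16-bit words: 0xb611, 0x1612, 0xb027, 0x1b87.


Sum all words (with carry folding):
+ 0xb611 = 0xb611
+ 0x1612 = 0xcc23
+ 0xb027 = 0x7c4b
+ 0x1b87 = 0x97d2
One's complement: ~0x97d2
Checksum = 0x682d


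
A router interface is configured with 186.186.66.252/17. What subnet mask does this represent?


/17 means 17 network bits, 15 host bits
Binary: 11111111111111111000000000000000
Mask: 255.255.128.0


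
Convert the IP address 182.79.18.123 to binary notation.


182 = 10110110
79 = 01001111
18 = 00010010
123 = 01111011
Binary: 10110110.01001111.00010010.01111011


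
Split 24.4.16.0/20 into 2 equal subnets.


New prefix = 20 + 1 = 21
Each subnet has 2048 addresses
  24.4.16.0/21
  24.4.24.0/21
Subnets: 24.4.16.0/21, 24.4.24.0/21


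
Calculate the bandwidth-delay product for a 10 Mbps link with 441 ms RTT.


BDP = bandwidth * RTT
= 10 Mbps * 441 ms
= 10 * 1e6 * 441 / 1000 bits
= 4410000 bits
= 551250 bytes
= 538.3301 KB
BDP = 4410000 bits (551250 bytes)


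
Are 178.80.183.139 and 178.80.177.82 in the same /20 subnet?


Mask: 255.255.240.0
178.80.183.139 AND mask = 178.80.176.0
178.80.177.82 AND mask = 178.80.176.0
Yes, same subnet (178.80.176.0)


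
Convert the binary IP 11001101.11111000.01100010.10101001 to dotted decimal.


11001101 = 205
11111000 = 248
01100010 = 98
10101001 = 169
IP: 205.248.98.169


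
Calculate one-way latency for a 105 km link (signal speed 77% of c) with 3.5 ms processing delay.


Speed = 0.77 * 3e5 km/s = 231000 km/s
Propagation delay = 105 / 231000 = 0.0005 s = 0.4545 ms
Processing delay = 3.5 ms
Total one-way latency = 3.9545 ms


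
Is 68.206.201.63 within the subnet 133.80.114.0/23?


Subnet network: 133.80.114.0
Test IP AND mask: 68.206.200.0
No, 68.206.201.63 is not in 133.80.114.0/23


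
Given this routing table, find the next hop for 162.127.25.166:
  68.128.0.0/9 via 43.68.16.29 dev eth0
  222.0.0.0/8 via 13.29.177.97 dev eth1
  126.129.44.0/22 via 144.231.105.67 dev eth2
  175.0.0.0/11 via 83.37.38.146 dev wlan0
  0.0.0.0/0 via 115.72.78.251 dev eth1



Longest prefix match for 162.127.25.166:
  /9 68.128.0.0: no
  /8 222.0.0.0: no
  /22 126.129.44.0: no
  /11 175.0.0.0: no
  /0 0.0.0.0: MATCH
Selected: next-hop 115.72.78.251 via eth1 (matched /0)


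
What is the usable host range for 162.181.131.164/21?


Network: 162.181.128.0
Broadcast: 162.181.135.255
First usable = network + 1
Last usable = broadcast - 1
Range: 162.181.128.1 to 162.181.135.254


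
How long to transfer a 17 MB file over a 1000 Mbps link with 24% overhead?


Effective throughput = 1000 * (1 - 24/100) = 760 Mbps
File size in Mb = 17 * 8 = 136 Mb
Time = 136 / 760
Time = 0.1789 seconds


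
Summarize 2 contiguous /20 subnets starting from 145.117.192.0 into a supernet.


Original prefix: /20
Number of subnets: 2 = 2^1
New prefix = 20 - 1 = 19
Supernet: 145.117.192.0/19


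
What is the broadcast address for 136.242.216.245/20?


Network: 136.242.208.0/20
Host bits = 12
Set all host bits to 1:
Broadcast: 136.242.223.255


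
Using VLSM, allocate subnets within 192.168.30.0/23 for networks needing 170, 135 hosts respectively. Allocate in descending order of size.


170 hosts -> /24 (254 usable): 192.168.30.0/24
135 hosts -> /24 (254 usable): 192.168.31.0/24
Allocation: 192.168.30.0/24 (170 hosts, 254 usable); 192.168.31.0/24 (135 hosts, 254 usable)


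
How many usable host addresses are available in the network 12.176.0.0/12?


Host bits = 32 - 12 = 20
Total addresses = 2^20 = 1048576
Usable = total - 2 (network and broadcast)
Usable hosts: 1048574


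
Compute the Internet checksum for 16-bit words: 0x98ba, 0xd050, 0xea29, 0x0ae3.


Sum all words (with carry folding):
+ 0x98ba = 0x98ba
+ 0xd050 = 0x690b
+ 0xea29 = 0x5335
+ 0x0ae3 = 0x5e18
One's complement: ~0x5e18
Checksum = 0xa1e7


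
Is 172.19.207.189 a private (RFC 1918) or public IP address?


RFC 1918 private ranges:
  10.0.0.0/8 (10.0.0.0 - 10.255.255.255)
  172.16.0.0/12 (172.16.0.0 - 172.31.255.255)
  192.168.0.0/16 (192.168.0.0 - 192.168.255.255)
Private (in 172.16.0.0/12)


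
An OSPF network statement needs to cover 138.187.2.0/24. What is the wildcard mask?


Subnet mask: 255.255.255.0
Wildcard = 255.255.255.255 - subnet mask
255 - 255 = 0
255 - 255 = 0
255 - 255 = 0
255 - 0 = 255
Wildcard: 0.0.0.255


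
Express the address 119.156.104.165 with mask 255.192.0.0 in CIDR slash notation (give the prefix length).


Binary: 11111111.11000000.00000000.00000000
Count leading 1s
Prefix: /10


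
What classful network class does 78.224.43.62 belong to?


First octet: 78
Binary: 01001110
0xxxxxxx -> Class A (1-126)
Class A, default mask 255.0.0.0 (/8)


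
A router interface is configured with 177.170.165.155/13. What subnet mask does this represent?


/13 means 13 network bits, 19 host bits
Binary: 11111111111110000000000000000000
Mask: 255.248.0.0


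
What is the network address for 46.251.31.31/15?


IP:   00101110.11111011.00011111.00011111
Mask: 11111111.11111110.00000000.00000000
AND operation:
Net:  00101110.11111010.00000000.00000000
Network: 46.250.0.0/15


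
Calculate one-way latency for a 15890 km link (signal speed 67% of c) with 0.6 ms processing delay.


Speed = 0.67 * 3e5 km/s = 201000 km/s
Propagation delay = 15890 / 201000 = 0.0791 s = 79.0547 ms
Processing delay = 0.6 ms
Total one-way latency = 79.6547 ms


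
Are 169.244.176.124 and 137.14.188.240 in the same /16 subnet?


Mask: 255.255.0.0
169.244.176.124 AND mask = 169.244.0.0
137.14.188.240 AND mask = 137.14.0.0
No, different subnets (169.244.0.0 vs 137.14.0.0)


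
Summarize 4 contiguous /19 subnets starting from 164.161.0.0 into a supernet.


Original prefix: /19
Number of subnets: 4 = 2^2
New prefix = 19 - 2 = 17
Supernet: 164.161.0.0/17


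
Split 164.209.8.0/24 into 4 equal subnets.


New prefix = 24 + 2 = 26
Each subnet has 64 addresses
  164.209.8.0/26
  164.209.8.64/26
  164.209.8.128/26
  164.209.8.192/26
Subnets: 164.209.8.0/26, 164.209.8.64/26, 164.209.8.128/26, 164.209.8.192/26


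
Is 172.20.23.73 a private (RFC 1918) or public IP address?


RFC 1918 private ranges:
  10.0.0.0/8 (10.0.0.0 - 10.255.255.255)
  172.16.0.0/12 (172.16.0.0 - 172.31.255.255)
  192.168.0.0/16 (192.168.0.0 - 192.168.255.255)
Private (in 172.16.0.0/12)


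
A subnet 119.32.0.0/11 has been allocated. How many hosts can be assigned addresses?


Host bits = 32 - 11 = 21
Total addresses = 2^21 = 2097152
Usable = total - 2 (network and broadcast)
Usable hosts: 2097150


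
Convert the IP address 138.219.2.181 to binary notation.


138 = 10001010
219 = 11011011
2 = 00000010
181 = 10110101
Binary: 10001010.11011011.00000010.10110101


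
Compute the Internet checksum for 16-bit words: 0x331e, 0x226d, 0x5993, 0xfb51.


Sum all words (with carry folding):
+ 0x331e = 0x331e
+ 0x226d = 0x558b
+ 0x5993 = 0xaf1e
+ 0xfb51 = 0xaa70
One's complement: ~0xaa70
Checksum = 0x558f


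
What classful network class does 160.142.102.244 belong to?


First octet: 160
Binary: 10100000
10xxxxxx -> Class B (128-191)
Class B, default mask 255.255.0.0 (/16)


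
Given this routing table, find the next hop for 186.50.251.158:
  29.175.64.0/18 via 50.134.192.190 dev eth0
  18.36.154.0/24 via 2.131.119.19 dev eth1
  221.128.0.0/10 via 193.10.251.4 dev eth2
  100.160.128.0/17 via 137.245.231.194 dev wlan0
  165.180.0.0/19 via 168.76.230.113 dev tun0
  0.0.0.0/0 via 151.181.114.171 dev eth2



Longest prefix match for 186.50.251.158:
  /18 29.175.64.0: no
  /24 18.36.154.0: no
  /10 221.128.0.0: no
  /17 100.160.128.0: no
  /19 165.180.0.0: no
  /0 0.0.0.0: MATCH
Selected: next-hop 151.181.114.171 via eth2 (matched /0)


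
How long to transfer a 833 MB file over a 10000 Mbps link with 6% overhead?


Effective throughput = 10000 * (1 - 6/100) = 9400 Mbps
File size in Mb = 833 * 8 = 6664 Mb
Time = 6664 / 9400
Time = 0.7089 seconds


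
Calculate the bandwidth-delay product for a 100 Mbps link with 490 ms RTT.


BDP = bandwidth * RTT
= 100 Mbps * 490 ms
= 100 * 1e6 * 490 / 1000 bits
= 49000000 bits
= 6125000 bytes
= 5981.4453 KB
BDP = 49000000 bits (6125000 bytes)


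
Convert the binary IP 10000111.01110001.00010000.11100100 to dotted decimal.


10000111 = 135
01110001 = 113
00010000 = 16
11100100 = 228
IP: 135.113.16.228


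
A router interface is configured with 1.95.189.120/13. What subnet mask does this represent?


/13 means 13 network bits, 19 host bits
Binary: 11111111111110000000000000000000
Mask: 255.248.0.0


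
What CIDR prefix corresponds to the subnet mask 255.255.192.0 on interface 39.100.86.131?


Binary: 11111111.11111111.11000000.00000000
Count leading 1s
Prefix: /18


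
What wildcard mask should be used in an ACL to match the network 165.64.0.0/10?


Subnet mask: 255.192.0.0
Wildcard = 255.255.255.255 - subnet mask
255 - 255 = 0
255 - 192 = 63
255 - 0 = 255
255 - 0 = 255
Wildcard: 0.63.255.255


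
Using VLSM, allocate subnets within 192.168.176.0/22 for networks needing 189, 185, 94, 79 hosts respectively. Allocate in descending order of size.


189 hosts -> /24 (254 usable): 192.168.176.0/24
185 hosts -> /24 (254 usable): 192.168.177.0/24
94 hosts -> /25 (126 usable): 192.168.178.0/25
79 hosts -> /25 (126 usable): 192.168.178.128/25
Allocation: 192.168.176.0/24 (189 hosts, 254 usable); 192.168.177.0/24 (185 hosts, 254 usable); 192.168.178.0/25 (94 hosts, 126 usable); 192.168.178.128/25 (79 hosts, 126 usable)


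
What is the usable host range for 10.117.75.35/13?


Network: 10.112.0.0
Broadcast: 10.119.255.255
First usable = network + 1
Last usable = broadcast - 1
Range: 10.112.0.1 to 10.119.255.254


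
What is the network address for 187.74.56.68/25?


IP:   10111011.01001010.00111000.01000100
Mask: 11111111.11111111.11111111.10000000
AND operation:
Net:  10111011.01001010.00111000.00000000
Network: 187.74.56.0/25


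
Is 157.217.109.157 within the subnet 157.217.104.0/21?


Subnet network: 157.217.104.0
Test IP AND mask: 157.217.104.0
Yes, 157.217.109.157 is in 157.217.104.0/21


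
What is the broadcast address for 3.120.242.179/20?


Network: 3.120.240.0/20
Host bits = 12
Set all host bits to 1:
Broadcast: 3.120.255.255


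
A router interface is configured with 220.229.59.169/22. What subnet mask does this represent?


/22 means 22 network bits, 10 host bits
Binary: 11111111111111111111110000000000
Mask: 255.255.252.0


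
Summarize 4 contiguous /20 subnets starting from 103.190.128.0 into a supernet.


Original prefix: /20
Number of subnets: 4 = 2^2
New prefix = 20 - 2 = 18
Supernet: 103.190.128.0/18


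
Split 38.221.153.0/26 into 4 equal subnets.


New prefix = 26 + 2 = 28
Each subnet has 16 addresses
  38.221.153.0/28
  38.221.153.16/28
  38.221.153.32/28
  38.221.153.48/28
Subnets: 38.221.153.0/28, 38.221.153.16/28, 38.221.153.32/28, 38.221.153.48/28


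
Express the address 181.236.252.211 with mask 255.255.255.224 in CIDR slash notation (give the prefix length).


Binary: 11111111.11111111.11111111.11100000
Count leading 1s
Prefix: /27


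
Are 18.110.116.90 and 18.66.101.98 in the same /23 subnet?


Mask: 255.255.254.0
18.110.116.90 AND mask = 18.110.116.0
18.66.101.98 AND mask = 18.66.100.0
No, different subnets (18.110.116.0 vs 18.66.100.0)


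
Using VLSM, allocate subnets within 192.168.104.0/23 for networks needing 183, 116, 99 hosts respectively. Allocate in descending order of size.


183 hosts -> /24 (254 usable): 192.168.104.0/24
116 hosts -> /25 (126 usable): 192.168.105.0/25
99 hosts -> /25 (126 usable): 192.168.105.128/25
Allocation: 192.168.104.0/24 (183 hosts, 254 usable); 192.168.105.0/25 (116 hosts, 126 usable); 192.168.105.128/25 (99 hosts, 126 usable)


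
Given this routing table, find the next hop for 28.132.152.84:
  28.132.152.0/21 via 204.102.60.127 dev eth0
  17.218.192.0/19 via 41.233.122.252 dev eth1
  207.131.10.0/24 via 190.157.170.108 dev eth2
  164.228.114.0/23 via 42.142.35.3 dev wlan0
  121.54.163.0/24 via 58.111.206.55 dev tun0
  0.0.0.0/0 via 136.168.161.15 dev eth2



Longest prefix match for 28.132.152.84:
  /21 28.132.152.0: MATCH
  /19 17.218.192.0: no
  /24 207.131.10.0: no
  /23 164.228.114.0: no
  /24 121.54.163.0: no
  /0 0.0.0.0: MATCH
Selected: next-hop 204.102.60.127 via eth0 (matched /21)


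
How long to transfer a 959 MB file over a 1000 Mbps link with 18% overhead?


Effective throughput = 1000 * (1 - 18/100) = 820.0 Mbps
File size in Mb = 959 * 8 = 7672 Mb
Time = 7672 / 820.0
Time = 9.3561 seconds


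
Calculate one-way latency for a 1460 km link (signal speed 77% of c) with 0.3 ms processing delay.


Speed = 0.77 * 3e5 km/s = 231000 km/s
Propagation delay = 1460 / 231000 = 0.0063 s = 6.3203 ms
Processing delay = 0.3 ms
Total one-way latency = 6.6203 ms


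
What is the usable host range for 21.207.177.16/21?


Network: 21.207.176.0
Broadcast: 21.207.183.255
First usable = network + 1
Last usable = broadcast - 1
Range: 21.207.176.1 to 21.207.183.254


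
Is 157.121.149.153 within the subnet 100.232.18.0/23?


Subnet network: 100.232.18.0
Test IP AND mask: 157.121.148.0
No, 157.121.149.153 is not in 100.232.18.0/23


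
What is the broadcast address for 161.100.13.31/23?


Network: 161.100.12.0/23
Host bits = 9
Set all host bits to 1:
Broadcast: 161.100.13.255


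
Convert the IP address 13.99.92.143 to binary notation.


13 = 00001101
99 = 01100011
92 = 01011100
143 = 10001111
Binary: 00001101.01100011.01011100.10001111


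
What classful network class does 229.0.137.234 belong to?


First octet: 229
Binary: 11100101
1110xxxx -> Class D (224-239)
Class D (multicast), default mask N/A


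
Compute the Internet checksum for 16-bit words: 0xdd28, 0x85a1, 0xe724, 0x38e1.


Sum all words (with carry folding):
+ 0xdd28 = 0xdd28
+ 0x85a1 = 0x62ca
+ 0xe724 = 0x49ef
+ 0x38e1 = 0x82d0
One's complement: ~0x82d0
Checksum = 0x7d2f


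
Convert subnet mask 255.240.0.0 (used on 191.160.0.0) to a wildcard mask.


Subnet mask: 255.240.0.0
Wildcard = 255.255.255.255 - subnet mask
255 - 255 = 0
255 - 240 = 15
255 - 0 = 255
255 - 0 = 255
Wildcard: 0.15.255.255


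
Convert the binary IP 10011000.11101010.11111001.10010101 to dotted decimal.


10011000 = 152
11101010 = 234
11111001 = 249
10010101 = 149
IP: 152.234.249.149


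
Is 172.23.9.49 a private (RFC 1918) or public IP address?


RFC 1918 private ranges:
  10.0.0.0/8 (10.0.0.0 - 10.255.255.255)
  172.16.0.0/12 (172.16.0.0 - 172.31.255.255)
  192.168.0.0/16 (192.168.0.0 - 192.168.255.255)
Private (in 172.16.0.0/12)


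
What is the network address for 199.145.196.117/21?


IP:   11000111.10010001.11000100.01110101
Mask: 11111111.11111111.11111000.00000000
AND operation:
Net:  11000111.10010001.11000000.00000000
Network: 199.145.192.0/21


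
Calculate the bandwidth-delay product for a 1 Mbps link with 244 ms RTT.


BDP = bandwidth * RTT
= 1 Mbps * 244 ms
= 1 * 1e6 * 244 / 1000 bits
= 244000 bits
= 30500 bytes
= 29.7852 KB
BDP = 244000 bits (30500 bytes)


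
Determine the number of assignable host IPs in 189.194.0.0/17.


Host bits = 32 - 17 = 15
Total addresses = 2^15 = 32768
Usable = total - 2 (network and broadcast)
Usable hosts: 32766


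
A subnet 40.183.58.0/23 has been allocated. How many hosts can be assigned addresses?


Host bits = 32 - 23 = 9
Total addresses = 2^9 = 512
Usable = total - 2 (network and broadcast)
Usable hosts: 510


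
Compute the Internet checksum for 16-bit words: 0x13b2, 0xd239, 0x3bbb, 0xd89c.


Sum all words (with carry folding):
+ 0x13b2 = 0x13b2
+ 0xd239 = 0xe5eb
+ 0x3bbb = 0x21a7
+ 0xd89c = 0xfa43
One's complement: ~0xfa43
Checksum = 0x05bc


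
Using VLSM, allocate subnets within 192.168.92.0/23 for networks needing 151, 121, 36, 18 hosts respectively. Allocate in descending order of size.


151 hosts -> /24 (254 usable): 192.168.92.0/24
121 hosts -> /25 (126 usable): 192.168.93.0/25
36 hosts -> /26 (62 usable): 192.168.93.128/26
18 hosts -> /27 (30 usable): 192.168.93.192/27
Allocation: 192.168.92.0/24 (151 hosts, 254 usable); 192.168.93.0/25 (121 hosts, 126 usable); 192.168.93.128/26 (36 hosts, 62 usable); 192.168.93.192/27 (18 hosts, 30 usable)


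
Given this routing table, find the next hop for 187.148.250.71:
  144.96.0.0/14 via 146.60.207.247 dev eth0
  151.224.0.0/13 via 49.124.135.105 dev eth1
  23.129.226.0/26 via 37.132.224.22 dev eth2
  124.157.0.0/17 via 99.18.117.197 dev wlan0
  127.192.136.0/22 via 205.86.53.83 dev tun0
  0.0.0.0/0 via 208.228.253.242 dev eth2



Longest prefix match for 187.148.250.71:
  /14 144.96.0.0: no
  /13 151.224.0.0: no
  /26 23.129.226.0: no
  /17 124.157.0.0: no
  /22 127.192.136.0: no
  /0 0.0.0.0: MATCH
Selected: next-hop 208.228.253.242 via eth2 (matched /0)


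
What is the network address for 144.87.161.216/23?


IP:   10010000.01010111.10100001.11011000
Mask: 11111111.11111111.11111110.00000000
AND operation:
Net:  10010000.01010111.10100000.00000000
Network: 144.87.160.0/23


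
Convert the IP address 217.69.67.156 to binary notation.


217 = 11011001
69 = 01000101
67 = 01000011
156 = 10011100
Binary: 11011001.01000101.01000011.10011100


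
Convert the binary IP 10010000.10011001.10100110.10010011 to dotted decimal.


10010000 = 144
10011001 = 153
10100110 = 166
10010011 = 147
IP: 144.153.166.147


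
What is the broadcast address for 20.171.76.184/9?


Network: 20.128.0.0/9
Host bits = 23
Set all host bits to 1:
Broadcast: 20.255.255.255


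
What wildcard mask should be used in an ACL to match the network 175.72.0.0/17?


Subnet mask: 255.255.128.0
Wildcard = 255.255.255.255 - subnet mask
255 - 255 = 0
255 - 255 = 0
255 - 128 = 127
255 - 0 = 255
Wildcard: 0.0.127.255


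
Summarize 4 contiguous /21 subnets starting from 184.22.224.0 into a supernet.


Original prefix: /21
Number of subnets: 4 = 2^2
New prefix = 21 - 2 = 19
Supernet: 184.22.224.0/19


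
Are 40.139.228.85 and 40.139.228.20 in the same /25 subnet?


Mask: 255.255.255.128
40.139.228.85 AND mask = 40.139.228.0
40.139.228.20 AND mask = 40.139.228.0
Yes, same subnet (40.139.228.0)


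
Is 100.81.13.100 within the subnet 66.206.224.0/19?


Subnet network: 66.206.224.0
Test IP AND mask: 100.81.0.0
No, 100.81.13.100 is not in 66.206.224.0/19


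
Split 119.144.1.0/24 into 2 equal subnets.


New prefix = 24 + 1 = 25
Each subnet has 128 addresses
  119.144.1.0/25
  119.144.1.128/25
Subnets: 119.144.1.0/25, 119.144.1.128/25


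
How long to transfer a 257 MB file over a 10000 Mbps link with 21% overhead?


Effective throughput = 10000 * (1 - 21/100) = 7900 Mbps
File size in Mb = 257 * 8 = 2056 Mb
Time = 2056 / 7900
Time = 0.2603 seconds


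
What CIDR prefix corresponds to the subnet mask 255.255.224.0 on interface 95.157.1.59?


Binary: 11111111.11111111.11100000.00000000
Count leading 1s
Prefix: /19


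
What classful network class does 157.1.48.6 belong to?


First octet: 157
Binary: 10011101
10xxxxxx -> Class B (128-191)
Class B, default mask 255.255.0.0 (/16)


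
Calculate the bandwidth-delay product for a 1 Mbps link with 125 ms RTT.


BDP = bandwidth * RTT
= 1 Mbps * 125 ms
= 1 * 1e6 * 125 / 1000 bits
= 125000 bits
= 15625 bytes
= 15.2588 KB
BDP = 125000 bits (15625 bytes)


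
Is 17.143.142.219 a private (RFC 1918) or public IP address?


RFC 1918 private ranges:
  10.0.0.0/8 (10.0.0.0 - 10.255.255.255)
  172.16.0.0/12 (172.16.0.0 - 172.31.255.255)
  192.168.0.0/16 (192.168.0.0 - 192.168.255.255)
Public (not in any RFC 1918 range)


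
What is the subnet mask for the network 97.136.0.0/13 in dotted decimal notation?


/13 means 13 network bits, 19 host bits
Binary: 11111111111110000000000000000000
Mask: 255.248.0.0


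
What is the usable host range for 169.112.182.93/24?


Network: 169.112.182.0
Broadcast: 169.112.182.255
First usable = network + 1
Last usable = broadcast - 1
Range: 169.112.182.1 to 169.112.182.254


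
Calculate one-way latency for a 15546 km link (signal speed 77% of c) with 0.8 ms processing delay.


Speed = 0.77 * 3e5 km/s = 231000 km/s
Propagation delay = 15546 / 231000 = 0.0673 s = 67.2987 ms
Processing delay = 0.8 ms
Total one-way latency = 68.0987 ms


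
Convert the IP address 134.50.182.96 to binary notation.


134 = 10000110
50 = 00110010
182 = 10110110
96 = 01100000
Binary: 10000110.00110010.10110110.01100000


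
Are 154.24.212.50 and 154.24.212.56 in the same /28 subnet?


Mask: 255.255.255.240
154.24.212.50 AND mask = 154.24.212.48
154.24.212.56 AND mask = 154.24.212.48
Yes, same subnet (154.24.212.48)


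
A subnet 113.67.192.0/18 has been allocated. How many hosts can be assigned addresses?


Host bits = 32 - 18 = 14
Total addresses = 2^14 = 16384
Usable = total - 2 (network and broadcast)
Usable hosts: 16382


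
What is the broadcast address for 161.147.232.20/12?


Network: 161.144.0.0/12
Host bits = 20
Set all host bits to 1:
Broadcast: 161.159.255.255


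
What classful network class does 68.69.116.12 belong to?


First octet: 68
Binary: 01000100
0xxxxxxx -> Class A (1-126)
Class A, default mask 255.0.0.0 (/8)


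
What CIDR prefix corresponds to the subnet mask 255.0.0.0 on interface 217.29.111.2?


Binary: 11111111.00000000.00000000.00000000
Count leading 1s
Prefix: /8


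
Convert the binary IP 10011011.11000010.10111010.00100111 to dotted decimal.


10011011 = 155
11000010 = 194
10111010 = 186
00100111 = 39
IP: 155.194.186.39
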